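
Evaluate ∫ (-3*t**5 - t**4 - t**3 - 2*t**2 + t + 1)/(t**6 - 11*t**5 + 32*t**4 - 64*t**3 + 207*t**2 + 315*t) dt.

log(t)/315 - 53255*log(t - 7)/6496 + 10169*log(t - 5)/2040 - log(t + 1)/480 + 18833*log(t**2 + 9)/177480 - 5059*atan(t/3)/9860 + C

Factor the denominator: t*(t - 7)*(t - 5)*(t + 1)*(t**2 + 9).
Partial-fraction decomposition: (18833*t - 136593)/(88740*(t**2 + 9)) - 1/(480*(t + 1)) + 10169/(2040*(t - 5)) - 53255/(6496*(t - 7)) + 1/(315*t).
Integrate each term; A/(t−a) gives A·log|t−a|; the (Bt+D)/(t²+p²) term gives a log and an atan.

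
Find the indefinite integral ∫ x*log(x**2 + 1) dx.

x**2*log(x**2 + 1)/2 - x**2/2 + log(x**2 + 1)/2 + C

Let u = x**2 + 1, so du = (2*x) dx.
The integral becomes (1/2)·∫ log(u) du; integrate by parts with u′=log(u), dv′=du.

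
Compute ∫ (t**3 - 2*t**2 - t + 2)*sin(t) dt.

-t**3*cos(t) + 3*t**2*sin(t) + 2*t**2*cos(t) - 4*t*sin(t) + 7*t*cos(t) - 7*sin(t) - 6*cos(t) + C

Use integration by parts with u = t**3 - 2*t**2 - t + 2, dv = sin(t) dt, so v = -cos(t).
Apply parts 3 times (tabular method): alternate signs, differentiate u down to 0, integrate dv up.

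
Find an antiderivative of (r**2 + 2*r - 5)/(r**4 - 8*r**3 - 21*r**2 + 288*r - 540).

Factor the denominator: (r - 6)*(r - 5)*(r - 3)*(r + 6).
Partial-fraction decomposition: -19/(1188*(r + 6)) + 5/(27*(r - 3)) - 15/(11*(r - 5)) + 43/(36*(r - 6)).
Integrate each term: A/(r−a) contributes A·log|r−a|.

43*log(r - 6)/36 - 15*log(r - 5)/11 + 5*log(r - 3)/27 - 19*log(r + 6)/1188 + C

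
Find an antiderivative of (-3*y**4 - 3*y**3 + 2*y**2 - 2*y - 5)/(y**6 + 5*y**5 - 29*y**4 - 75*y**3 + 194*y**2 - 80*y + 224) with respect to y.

-941*log(y - 4)/2992 + 73*log(y - 2)/540 - 541*log(y + 4)/2448 + 6067*log(y + 7)/14850 - 7*log(y**2 + 1)/1700 - 31*atan(y)/850 + C

Factor the denominator: (y - 4)*(y - 2)*(y + 4)*(y + 7)*(y**2 + 1).
Partial-fraction decomposition: -(7*y + 31)/(850*(y**2 + 1)) + 6067/(14850*(y + 7)) - 541/(2448*(y + 4)) + 73/(540*(y - 2)) - 941/(2992*(y - 4)).
Integrate each term; A/(y−a) gives A·log|y−a|; the (By+D)/(y²+p²) term gives a log and an atan.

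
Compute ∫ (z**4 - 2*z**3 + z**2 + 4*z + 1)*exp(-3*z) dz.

Use integration by parts with u = z**4 - 2*z**3 + z**2 + 4*z + 1, dv = exp(-3*z) dz, so v = -exp(-3*z)/3.
Apply parts 4 times (tabular method): alternate signs, differentiate u down to 0, integrate dv up.

(-27*z**4 + 18*z**3 - 9*z**2 - 114*z - 65)*exp(-3*z)/81 + C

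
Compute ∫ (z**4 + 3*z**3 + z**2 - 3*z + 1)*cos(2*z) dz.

z**4*sin(2*z)/2 + 3*z**3*sin(2*z)/2 + z**3*cos(2*z) - z**2*sin(2*z) + 9*z**2*cos(2*z)/4 - 15*z*sin(2*z)/4 - z*cos(2*z) + sin(2*z) - 15*cos(2*z)/8 + C

Use integration by parts with u = z**4 + 3*z**3 + z**2 - 3*z + 1, dv = cos(2*z) dz, so v = sin(2*z)/2.
Apply parts 4 times (tabular method): alternate signs, differentiate u down to 0, integrate dv up.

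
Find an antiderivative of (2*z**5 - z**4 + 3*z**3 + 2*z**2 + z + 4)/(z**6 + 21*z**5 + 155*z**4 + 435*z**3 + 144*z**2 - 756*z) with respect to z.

Factor the denominator: z*(z - 1)*(z + 3)*(z + 6)**2*(z + 7).
Partial-fraction decomposition: 36949/(224*(z + 7)) - 23740/(147*(z + 6)) + 8713/(63*(z + 6)**2) - 629/(432*(z + 3)) + 11/(1568*(z - 1)) - 1/(189*z).
Integrate each term; A/(z−a) gives A·log|z−a|; A/(z−a)² gives −A/(z−a).

-log(z)/189 + 11*log(z - 1)/1568 - 629*log(z + 3)/432 - 23740*log(z + 6)/147 + 36949*log(z + 7)/224 - 8713/(63*z + 378) + C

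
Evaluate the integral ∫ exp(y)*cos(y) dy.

Let I denote the integral. Integrate by parts with u = cos(y), dv = exp(y) dy, so v = exp(y): I = exp(y)*cos(y) + ∫ exp(y)*sin(y) dy.
Apply parts again with u = sin(y), dv = exp(y) dy: ∫ exp(y)*sin(y) dy = exp(y)*sin(y) − I. Substituting back brings back I: I = exp(y)*sin(y) + exp(y)*cos(y) − I.
Solving for I: (1 + 1)·I equals the remaining terms, so I = (1/2)·(exp(y)*sin(y) + exp(y)*cos(y)).

exp(y)*sin(y)/2 + exp(y)*cos(y)/2 + C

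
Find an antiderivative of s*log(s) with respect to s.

s**2*log(s)/2 - s**2/4 + C

Use integration by parts with u = log(s), dv = s ds.
Then du = 1/s ds and v = s**2/2.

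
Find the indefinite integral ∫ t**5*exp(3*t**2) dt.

Let u = t², du = 2t dt; rewrite as (1/2)∫ u^2·exp(3u) du.
Now integrate by parts 2 times.

(9*t**4 - 6*t**2 + 2)*exp(3*t**2)/54 + C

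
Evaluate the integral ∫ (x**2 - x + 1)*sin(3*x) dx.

Use integration by parts with u = x**2 - x + 1, dv = sin(3*x) dx, so v = -cos(3*x)/3.
Apply parts 2 times (tabular method): alternate signs, differentiate u down to 0, integrate dv up.

-x**2*cos(3*x)/3 + 2*x*sin(3*x)/9 + x*cos(3*x)/3 - sin(3*x)/9 - 7*cos(3*x)/27 + C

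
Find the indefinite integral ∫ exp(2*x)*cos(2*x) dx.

Let I denote the integral. Integrate by parts with u = cos(2*x), dv = exp(2*x) dx, so v = exp(2*x)/2: I = exp(2*x)*cos(2*x)/2 + ∫ exp(2*x)*sin(2*x) dx.
Apply parts again with u = sin(2*x), dv = exp(2*x) dx: ∫ exp(2*x)*sin(2*x) dx = exp(2*x)*sin(2*x)/2 − I. Substituting back brings back I: I = exp(2*x)*sin(2*x)/2 + exp(2*x)*cos(2*x)/2 − I.
Solving for I: (1 + 1)·I equals the remaining terms, so I = (1/2)·(exp(2*x)*sin(2*x)/2 + exp(2*x)*cos(2*x)/2).

exp(2*x)*sin(2*x)/4 + exp(2*x)*cos(2*x)/4 + C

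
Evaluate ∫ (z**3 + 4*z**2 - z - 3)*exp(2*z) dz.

Use integration by parts with u = z**3 + 4*z**2 - z - 3, dv = exp(2*z) dz, so v = exp(2*z)/2.
Apply parts 3 times (tabular method): alternate signs, differentiate u down to 0, integrate dv up.

(4*z**3 + 10*z**2 - 14*z - 5)*exp(2*z)/8 + C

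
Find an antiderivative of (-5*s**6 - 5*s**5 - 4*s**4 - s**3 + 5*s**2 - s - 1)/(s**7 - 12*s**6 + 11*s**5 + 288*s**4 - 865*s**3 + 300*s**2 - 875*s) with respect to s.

log(s)/875 - 22733*log(s - 7)/560 + 6085993*log(s - 5)/169000 - 10791*log(s + 5)/26000 - 11*log(s**2 + 1)/6760 + 23*atan(s)/3380 - 12032/(325*s - 1625) + C

Factor the denominator: s*(s - 7)*(s - 5)**2*(s + 5)*(s**2 + 1).
Partial-fraction decomposition: -(11*s - 23)/(3380*(s**2 + 1)) - 10791/(26000*(s + 5)) + 6085993/(169000*(s - 5)) + 12032/(325*(s - 5)**2) - 22733/(560*(s - 7)) + 1/(875*s).
Integrate each term; A/(s−a) gives A·log|s−a|; the (Bs+D)/(s²+p²) term gives a log and an atan.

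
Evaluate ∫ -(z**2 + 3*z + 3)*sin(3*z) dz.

Use integration by parts with u = z**2 + 3*z + 3, dv = -sin(3*z) dz, so v = cos(3*z)/3.
Apply parts 2 times (tabular method): alternate signs, differentiate u down to 0, integrate dv up.

z**2*cos(3*z)/3 - 2*z*sin(3*z)/9 + z*cos(3*z) - sin(3*z)/3 + 25*cos(3*z)/27 + C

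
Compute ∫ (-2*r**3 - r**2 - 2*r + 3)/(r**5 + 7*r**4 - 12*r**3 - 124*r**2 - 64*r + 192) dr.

-149*log(r - 4)/1440 + 2*log(r - 1)/315 + 19*log(r + 2)/144 - 123*log(r + 4)/160 + 411*log(r + 6)/560 + C

Factor the denominator: (r - 4)*(r - 1)*(r + 2)*(r + 4)*(r + 6).
Partial-fraction decomposition: 411/(560*(r + 6)) - 123/(160*(r + 4)) + 19/(144*(r + 2)) + 2/(315*(r - 1)) - 149/(1440*(r - 4)).
Integrate each term: A/(r−a) contributes A·log|r−a|.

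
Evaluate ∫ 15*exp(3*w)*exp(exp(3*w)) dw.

5*exp(exp(3*w)) + C

Let u = exp(3*w), so du = (3*exp(3*w)) dw.
Rewriting, the integral becomes 5·∫ e^u du = 5·e^u.
Substituting back, u = exp(3*w).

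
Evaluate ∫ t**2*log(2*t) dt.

t**3*(log(t) + log(2))/3 - t**3/9 + C

Use integration by parts with u = log(2*t), dv = t**2 dt.
Then du = 1/t dt and v = t**3/3.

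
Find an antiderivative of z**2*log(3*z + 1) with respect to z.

z**3*log(3*z + 1)/3 - z**3/9 + z**2/18 - z/27 + log(3*z + 1)/81 + C

Use integration by parts with u = log(3*z + 1), dv = z**2 dz.
Then du = 3/(3*z + 1) dz and v = z**3/3.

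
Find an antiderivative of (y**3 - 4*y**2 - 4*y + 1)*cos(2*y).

y**3*sin(2*y)/2 - 2*y**2*sin(2*y) + 3*y**2*cos(2*y)/4 - 11*y*sin(2*y)/4 - 2*y*cos(2*y) + 3*sin(2*y)/2 - 11*cos(2*y)/8 + C

Use integration by parts with u = y**3 - 4*y**2 - 4*y + 1, dv = cos(2*y) dy, so v = sin(2*y)/2.
Apply parts 3 times (tabular method): alternate signs, differentiate u down to 0, integrate dv up.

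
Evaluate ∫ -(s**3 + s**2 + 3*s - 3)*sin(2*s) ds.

s**3*cos(2*s)/2 - 3*s**2*sin(2*s)/4 + s**2*cos(2*s)/2 - s*sin(2*s)/2 + 3*s*cos(2*s)/4 - 3*sin(2*s)/8 - 7*cos(2*s)/4 + C

Use integration by parts with u = s**3 + s**2 + 3*s - 3, dv = -sin(2*s) ds, so v = cos(2*s)/2.
Apply parts 3 times (tabular method): alternate signs, differentiate u down to 0, integrate dv up.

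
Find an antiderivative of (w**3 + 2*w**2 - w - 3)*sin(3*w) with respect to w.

-w**3*cos(3*w)/3 + w**2*sin(3*w)/3 - 2*w**2*cos(3*w)/3 + 4*w*sin(3*w)/9 + 5*w*cos(3*w)/9 - 5*sin(3*w)/27 + 31*cos(3*w)/27 + C

Use integration by parts with u = w**3 + 2*w**2 - w - 3, dv = sin(3*w) dw, so v = -cos(3*w)/3.
Apply parts 3 times (tabular method): alternate signs, differentiate u down to 0, integrate dv up.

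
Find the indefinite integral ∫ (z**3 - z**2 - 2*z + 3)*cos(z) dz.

Use integration by parts with u = z**3 - z**2 - 2*z + 3, dv = cos(z) dz, so v = sin(z).
Apply parts 3 times (tabular method): alternate signs, differentiate u down to 0, integrate dv up.

z**3*sin(z) - z**2*sin(z) + 3*z**2*cos(z) - 8*z*sin(z) - 2*z*cos(z) + 5*sin(z) - 8*cos(z) + C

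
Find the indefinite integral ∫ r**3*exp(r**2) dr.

(r**2 - 1)*exp(r**2)/2 + C

Let u = r², du = 2r dr; rewrite as (1/2)∫ u^1·exp(1u) du.
Now integrate by parts 1 time.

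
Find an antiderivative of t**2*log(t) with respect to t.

Use integration by parts with u = log(t), dv = t**2 dt.
Then du = 1/t dt and v = t**3/3.

t**3*log(t)/3 - t**3/9 + C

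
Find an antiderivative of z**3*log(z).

z**4*log(z)/4 - z**4/16 + C

Use integration by parts with u = log(z), dv = z**3 dz.
Then du = 1/z dz and v = z**4/4.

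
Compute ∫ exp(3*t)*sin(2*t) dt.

Let I denote the integral. Integrate by parts with u = sin(2*t), dv = exp(3*t) dt, so v = exp(3*t)/3: I = exp(3*t)*sin(2*t)/3 − (2/3)·∫ exp(3*t)*cos(2*t) dt.
Apply parts again with u = cos(2*t), dv = exp(3*t) dt: ∫ exp(3*t)*cos(2*t) dt = exp(3*t)*cos(2*t)/3 + (2/3)·I. Substituting back brings back I: I = exp(3*t)*sin(2*t)/3 - 2*exp(3*t)*cos(2*t)/9 − (4/9)·I.
Solving for I: (1 + 4/9)·I equals the remaining terms, so I = (9/13)·(exp(3*t)*sin(2*t)/3 - 2*exp(3*t)*cos(2*t)/9).

3*exp(3*t)*sin(2*t)/13 - 2*exp(3*t)*cos(2*t)/13 + C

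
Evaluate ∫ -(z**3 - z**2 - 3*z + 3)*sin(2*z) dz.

Use integration by parts with u = z**3 - z**2 - 3*z + 3, dv = -sin(2*z) dz, so v = cos(2*z)/2.
Apply parts 3 times (tabular method): alternate signs, differentiate u down to 0, integrate dv up.

z**3*cos(2*z)/2 - 3*z**2*sin(2*z)/4 - z**2*cos(2*z)/2 + z*sin(2*z)/2 - 9*z*cos(2*z)/4 + 9*sin(2*z)/8 + 7*cos(2*z)/4 + C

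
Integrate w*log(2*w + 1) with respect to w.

Use integration by parts with u = log(2*w + 1), dv = w dw.
Then du = 2/(2*w + 1) dw and v = w**2/2.

w**2*log(2*w + 1)/2 - w**2/4 + w/4 - log(2*w + 1)/8 + C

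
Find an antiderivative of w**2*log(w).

Use integration by parts with u = log(w), dv = w**2 dw.
Then du = 1/w dw and v = w**3/3.

w**3*log(w)/3 - w**3/9 + C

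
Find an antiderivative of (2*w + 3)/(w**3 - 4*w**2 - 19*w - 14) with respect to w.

Factor the denominator: (w - 7)*(w + 1)*(w + 2).
Partial-fraction decomposition: -1/(9*(w + 2)) - 1/(8*(w + 1)) + 17/(72*(w - 7)).
Integrate each term: A/(w−a) contributes A·log|w−a|.

17*log(w - 7)/72 - log(w + 1)/8 - log(w + 2)/9 + C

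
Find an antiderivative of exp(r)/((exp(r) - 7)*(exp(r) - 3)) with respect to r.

Let u = e^r, du = e^r dr.
The integral becomes ∫ du/((u-3)(u-7)); decompose into partial fractions.

log(exp(r) - 7)/4 - log(exp(r) - 3)/4 + C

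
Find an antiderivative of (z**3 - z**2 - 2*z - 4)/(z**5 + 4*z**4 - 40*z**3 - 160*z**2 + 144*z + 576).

41*log(z - 6)/960 + log(z - 2)/192 - 3*log(z + 2)/64 + 19*log(z + 4)/60 - 61*log(z + 6)/192 + C

Factor the denominator: (z - 6)*(z - 2)*(z + 2)*(z + 4)*(z + 6).
Partial-fraction decomposition: -61/(192*(z + 6)) + 19/(60*(z + 4)) - 3/(64*(z + 2)) + 1/(192*(z - 2)) + 41/(960*(z - 6)).
Integrate each term: A/(z−a) contributes A·log|z−a|.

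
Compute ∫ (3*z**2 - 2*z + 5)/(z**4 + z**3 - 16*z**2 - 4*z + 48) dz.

Factor the denominator: (z - 3)*(z - 2)*(z + 2)*(z + 4).
Partial-fraction decomposition: -61/(84*(z + 4)) + 21/(40*(z + 2)) - 13/(24*(z - 2)) + 26/(35*(z - 3)).
Integrate each term: A/(z−a) contributes A·log|z−a|.

26*log(z - 3)/35 - 13*log(z - 2)/24 + 21*log(z + 2)/40 - 61*log(z + 4)/84 + C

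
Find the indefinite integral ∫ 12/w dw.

12*log(w) + 4*log(3) + C

Let u = 3*w**3, so du = (9*w**2) dw.
Rewriting, the integral becomes 4·∫ 1/u du = 4·log(u).
Substituting back, u = 3*w**3.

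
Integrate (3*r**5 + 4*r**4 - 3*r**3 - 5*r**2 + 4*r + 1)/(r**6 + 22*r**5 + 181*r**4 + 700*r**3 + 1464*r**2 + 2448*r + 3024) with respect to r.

Factor the denominator: (r + 3)*(r + 6)**2*(r + 7)*(r**2 + 4).
Partial-fraction decomposition: -(10111*r - 34896)/(275600*(r**2 + 4)) + 10015/(53*(r + 7)) - 666409/(3600*(r + 6)) + 17699/(120*(r + 6)**2) - 95/(117*(r + 3)).
Integrate each term; A/(r−a) gives A·log|r−a|; the (Br+D)/(r²+p²) term gives a log and an atan.

-95*log(r + 3)/117 - 666409*log(r + 6)/3600 + 10015*log(r + 7)/53 - 10111*log(r**2 + 4)/551200 + 2181*atan(r/2)/34450 - 17699/(120*r + 720) + C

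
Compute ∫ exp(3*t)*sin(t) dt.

Let I denote the integral. Integrate by parts with u = sin(t), dv = exp(3*t) dt, so v = exp(3*t)/3: I = exp(3*t)*sin(t)/3 − (1/3)·∫ exp(3*t)*cos(t) dt.
Apply parts again with u = cos(t), dv = exp(3*t) dt: ∫ exp(3*t)*cos(t) dt = exp(3*t)*cos(t)/3 + (1/3)·I. Substituting back brings back I: I = exp(3*t)*sin(t)/3 - exp(3*t)*cos(t)/9 − (1/9)·I.
Solving for I: (1 + 1/9)·I equals the remaining terms, so I = (9/10)·(exp(3*t)*sin(t)/3 - exp(3*t)*cos(t)/9).

3*exp(3*t)*sin(t)/10 - exp(3*t)*cos(t)/10 + C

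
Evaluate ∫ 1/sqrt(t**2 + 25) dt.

Substitute t = 5·tan(θ), so dt = 5·sec(θ)^2 dθ and the radical becomes sqrt(t**2 + 25) = 5·sec(θ) by the Pythagorean identity.
Integrate the resulting trig expression in θ, then back-substitute tan(θ) = t/5, sec(θ) = sqrt(t**2 + 25)/5 (absorbing any constant into C).

log(t + sqrt(t**2 + 25)) + C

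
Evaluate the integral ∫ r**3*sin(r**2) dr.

-r**2*cos(r**2)/2 + sin(r**2)/2 + C

Let u = r², du = 2r dr; rewrite as (1/2)∫ u^1·sin(1u) du.
Now integrate by parts 1 time.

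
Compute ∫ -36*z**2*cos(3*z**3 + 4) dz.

Let u = 3*z**3 + 4, so du = (9*z**2) dz.
Rewriting, the integral becomes -4·∫ cos(u) du = -4·sin(u).
Substituting back, u = 3*z**3 + 4.

-4*sin(3*z**3 + 4) + C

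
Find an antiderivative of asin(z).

Use integration by parts with u = arcsin(z), dv = dz.
Then du = 1/sqrt(-z**2 + 1) dz.

z*asin(z) + sqrt(-z**2 + 1) + C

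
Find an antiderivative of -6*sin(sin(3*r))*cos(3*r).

2*cos(sin(3*r)) + C

Let u = sin(3*r), so du = (3*cos(3*r)) dr.
Rewriting, the integral becomes -2·∫ sin(u) du = -2·-cos(u).
Substituting back, u = sin(3*r).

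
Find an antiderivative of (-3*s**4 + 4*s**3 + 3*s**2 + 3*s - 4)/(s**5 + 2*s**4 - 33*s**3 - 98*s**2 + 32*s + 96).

-1451*log(s - 6)/1750 - 3*log(s - 1)/250 - 11*log(s + 1)/126 - 4661*log(s + 4)/2250 - 496/(75*s + 300) + C

Factor the denominator: (s - 6)*(s - 1)*(s + 1)*(s + 4)**2.
Partial-fraction decomposition: -4661/(2250*(s + 4)) + 496/(75*(s + 4)**2) - 11/(126*(s + 1)) - 3/(250*(s - 1)) - 1451/(1750*(s - 6)).
Integrate each term; A/(s−a) gives A·log|s−a|; A/(s−a)² gives −A/(s−a).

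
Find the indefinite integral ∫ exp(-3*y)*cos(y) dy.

Let I denote the integral. Integrate by parts with u = cos(y), dv = exp(-3*y) dy, so v = -exp(-3*y)/3: I = -exp(-3*y)*cos(y)/3 − (1/3)·∫ exp(-3*y)*sin(y) dy.
Apply parts again with u = sin(y), dv = exp(-3*y) dy: ∫ exp(-3*y)*sin(y) dy = -exp(-3*y)*sin(y)/3 + (1/3)·I. Substituting back brings back I: I = exp(-3*y)*sin(y)/9 - exp(-3*y)*cos(y)/3 − (1/9)·I.
Solving for I: (1 + 1/9)·I equals the remaining terms, so I = (9/10)·(exp(-3*y)*sin(y)/9 - exp(-3*y)*cos(y)/3).

exp(-3*y)*sin(y)/10 - 3*exp(-3*y)*cos(y)/10 + C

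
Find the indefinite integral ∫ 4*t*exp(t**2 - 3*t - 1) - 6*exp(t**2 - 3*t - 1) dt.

2*exp(t**2 - 3*t - 1) + C

Let u = t**2 - 3*t - 1, so du = (2*t - 3) dt.
Rewriting, the integral becomes 2·∫ e^u du = 2·e^u.
Substituting back, u = t**2 - 3*t - 1.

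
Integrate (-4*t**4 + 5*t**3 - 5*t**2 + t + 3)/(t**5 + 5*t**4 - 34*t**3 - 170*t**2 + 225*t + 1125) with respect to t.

Factor the denominator: (t - 5)*(t - 3)*(t + 3)*(t + 5)**2.
Partial-fraction decomposition: -683/(1600*(t + 5)) + 813/(40*(t + 5)**2) - 21/(8*(t + 3)) + 19/(64*(t - 3)) - 249/(200*(t - 5)).
Integrate each term; A/(t−a) gives A·log|t−a|; A/(t−a)² gives −A/(t−a).

-249*log(t - 5)/200 + 19*log(t - 3)/64 - 21*log(t + 3)/8 - 683*log(t + 5)/1600 - 813/(40*t + 200) + C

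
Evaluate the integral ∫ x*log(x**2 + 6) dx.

Let u = x**2 + 6, so du = (2*x) dx.
The integral becomes (1/2)·∫ log(u) du; integrate by parts with u′=log(u), dv′=du.

x**2*log(x**2 + 6)/2 - x**2/2 + 3*log(x**2 + 6) + C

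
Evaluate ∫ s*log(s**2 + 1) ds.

s**2*log(s**2 + 1)/2 - s**2/2 + log(s**2 + 1)/2 + C

Let u = s**2 + 1, so du = (2*s) ds.
The integral becomes (1/2)·∫ log(u) du; integrate by parts with u′=log(u), dv′=du.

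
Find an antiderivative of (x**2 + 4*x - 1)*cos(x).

Use integration by parts with u = x**2 + 4*x - 1, dv = cos(x) dx, so v = sin(x).
Apply parts 2 times (tabular method): alternate signs, differentiate u down to 0, integrate dv up.

x**2*sin(x) + 4*x*sin(x) + 2*x*cos(x) - 3*sin(x) + 4*cos(x) + C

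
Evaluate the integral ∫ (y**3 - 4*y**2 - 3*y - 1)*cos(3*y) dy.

Use integration by parts with u = y**3 - 4*y**2 - 3*y - 1, dv = cos(3*y) dy, so v = sin(3*y)/3.
Apply parts 3 times (tabular method): alternate signs, differentiate u down to 0, integrate dv up.

y**3*sin(3*y)/3 - 4*y**2*sin(3*y)/3 + y**2*cos(3*y)/3 - 11*y*sin(3*y)/9 - 8*y*cos(3*y)/9 - sin(3*y)/27 - 11*cos(3*y)/27 + C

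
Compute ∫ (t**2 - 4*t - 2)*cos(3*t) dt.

Use integration by parts with u = t**2 - 4*t - 2, dv = cos(3*t) dt, so v = sin(3*t)/3.
Apply parts 2 times (tabular method): alternate signs, differentiate u down to 0, integrate dv up.

t**2*sin(3*t)/3 - 4*t*sin(3*t)/3 + 2*t*cos(3*t)/9 - 20*sin(3*t)/27 - 4*cos(3*t)/9 + C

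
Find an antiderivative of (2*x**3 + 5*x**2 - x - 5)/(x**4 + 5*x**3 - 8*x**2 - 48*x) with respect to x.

5*log(x)/48 + 13*log(x - 3)/21 + 143*log(x + 4)/112 + 7/(4*x + 16) + C

Factor the denominator: x*(x - 3)*(x + 4)**2.
Partial-fraction decomposition: 143/(112*(x + 4)) - 7/(4*(x + 4)**2) + 13/(21*(x - 3)) + 5/(48*x).
Integrate each term; A/(x−a) gives A·log|x−a|; A/(x−a)² gives −A/(x−a).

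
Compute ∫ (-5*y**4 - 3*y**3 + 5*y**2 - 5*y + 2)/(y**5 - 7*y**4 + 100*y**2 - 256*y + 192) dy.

-705*log(y - 4)/16 + 454*log(y - 3)/7 - 911*log(y - 2)/36 - 493*log(y + 4)/1008 + 23/(3*y - 6) + C

Factor the denominator: (y - 4)*(y - 3)*(y - 2)**2*(y + 4).
Partial-fraction decomposition: -493/(1008*(y + 4)) - 911/(36*(y - 2)) - 23/(3*(y - 2)**2) + 454/(7*(y - 3)) - 705/(16*(y - 4)).
Integrate each term; A/(y−a) gives A·log|y−a|; A/(y−a)² gives −A/(y−a).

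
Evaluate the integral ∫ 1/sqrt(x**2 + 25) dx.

Substitute x = 5·tan(θ), so dx = 5·sec(θ)^2 dθ and the radical becomes sqrt(x**2 + 25) = 5·sec(θ) by the Pythagorean identity.
Integrate the resulting trig expression in θ, then back-substitute tan(θ) = x/5, sec(θ) = sqrt(x**2 + 25)/5 (absorbing any constant into C).

log(x + sqrt(x**2 + 25)) + C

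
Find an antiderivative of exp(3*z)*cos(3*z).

Let I denote the integral. Integrate by parts with u = cos(3*z), dv = exp(3*z) dz, so v = exp(3*z)/3: I = exp(3*z)*cos(3*z)/3 + ∫ exp(3*z)*sin(3*z) dz.
Apply parts again with u = sin(3*z), dv = exp(3*z) dz: ∫ exp(3*z)*sin(3*z) dz = exp(3*z)*sin(3*z)/3 − I. Substituting back brings back I: I = exp(3*z)*sin(3*z)/3 + exp(3*z)*cos(3*z)/3 − I.
Solving for I: (1 + 1)·I equals the remaining terms, so I = (1/2)·(exp(3*z)*sin(3*z)/3 + exp(3*z)*cos(3*z)/3).

exp(3*z)*sin(3*z)/6 + exp(3*z)*cos(3*z)/6 + C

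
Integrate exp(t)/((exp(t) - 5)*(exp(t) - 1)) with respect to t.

log(exp(t) - 5)/4 - log(exp(t) - 1)/4 + C

Let u = e^t, du = e^t dt.
The integral becomes ∫ du/((u-5)(u-1)); decompose into partial fractions.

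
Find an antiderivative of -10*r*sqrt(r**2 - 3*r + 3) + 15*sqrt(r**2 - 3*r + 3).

Let u = r**2 - 3*r + 3, so du = (2*r - 3) dr.
Rewriting, the integral becomes -5·∫ √u du = -5·(2/3)u^(3/2).
Substituting back, u = r**2 - 3*r + 3.

-10*(r**2 - 3*r + 3)**(3/2)/3 + C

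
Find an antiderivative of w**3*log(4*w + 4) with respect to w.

w**4*log(4*w + 4)/4 - w**4/16 + w**3/12 - w**2/8 + w/4 - log(w + 1)/4 + C

Use integration by parts with u = log(4*w + 4), dv = w**3 dw.
Then du = 4/(4*w + 4) dw and v = w**4/4.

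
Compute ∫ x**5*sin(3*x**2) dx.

-x**4*cos(3*x**2)/6 + x**2*sin(3*x**2)/9 + cos(3*x**2)/27 + C

Let u = x², du = 2x dx; rewrite as (1/2)∫ u^2·sin(3u) du.
Now integrate by parts 2 times.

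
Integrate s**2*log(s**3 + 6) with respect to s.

Let u = s**3 + 6, so du = (3*s**2) ds.
The integral becomes (1/3)·∫ log(u) du; integrate by parts with u′=log(u), dv′=du.

s**3*log(s**3 + 6)/3 - s**3/3 + 2*log(s**3 + 6) + C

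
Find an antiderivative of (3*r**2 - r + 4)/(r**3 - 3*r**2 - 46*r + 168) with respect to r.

53*log(r - 6)/13 - 24*log(r - 4)/11 + 158*log(r + 7)/143 + C

Factor the denominator: (r - 6)*(r - 4)*(r + 7).
Partial-fraction decomposition: 158/(143*(r + 7)) - 24/(11*(r - 4)) + 53/(13*(r - 6)).
Integrate each term: A/(r−a) contributes A·log|r−a|.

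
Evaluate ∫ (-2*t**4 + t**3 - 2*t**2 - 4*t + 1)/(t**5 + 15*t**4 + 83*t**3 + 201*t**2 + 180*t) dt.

Factor the denominator: t*(t + 3)**2*(t + 4)*(t + 5).
Partial-fraction decomposition: -351/(5*(t + 5)) + 591/(4*(t + 4)) - 716/(9*(t + 3)) + 97/(3*(t + 3)**2) + 1/(180*t).
Integrate each term; A/(t−a) gives A·log|t−a|; A/(t−a)² gives −A/(t−a).

log(t)/180 - 716*log(t + 3)/9 + 591*log(t + 4)/4 - 351*log(t + 5)/5 - 97/(3*t + 9) + C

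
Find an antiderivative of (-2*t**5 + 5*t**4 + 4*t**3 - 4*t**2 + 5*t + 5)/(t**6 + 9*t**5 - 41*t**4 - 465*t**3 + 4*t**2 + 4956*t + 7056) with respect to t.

Factor the denominator: (t - 6)*(t - 4)*(t + 2)*(t + 3)*(t + 7)**2.
Partial-fraction decomposition: -8646953/(8179600*(t + 7)) + 44021/(2860*(t + 7)**2) - 737/(1008*(t + 3)) + 91/(1200*(t + 2)) + 551/(10164*(t - 4)) - 8317/(24336*(t - 6)).
Integrate each term; A/(t−a) gives A·log|t−a|; A/(t−a)² gives −A/(t−a).

-8317*log(t - 6)/24336 + 551*log(t - 4)/10164 + 91*log(t + 2)/1200 - 737*log(t + 3)/1008 - 8646953*log(t + 7)/8179600 - 44021/(2860*t + 20020) + C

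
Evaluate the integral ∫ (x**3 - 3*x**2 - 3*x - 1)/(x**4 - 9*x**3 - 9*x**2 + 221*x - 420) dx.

29*log(x - 7)/24 - log(x - 4)/9 - 5*log(x - 3)/16 + 31*log(x + 5)/144 + C

Factor the denominator: (x - 7)*(x - 4)*(x - 3)*(x + 5).
Partial-fraction decomposition: 31/(144*(x + 5)) - 5/(16*(x - 3)) - 1/(9*(x - 4)) + 29/(24*(x - 7)).
Integrate each term: A/(x−a) contributes A·log|x−a|.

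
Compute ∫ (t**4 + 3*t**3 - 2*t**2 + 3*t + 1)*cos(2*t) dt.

t**4*sin(2*t)/2 + 3*t**3*sin(2*t)/2 + t**3*cos(2*t) - 5*t**2*sin(2*t)/2 + 9*t**2*cos(2*t)/4 - 3*t*sin(2*t)/4 - 5*t*cos(2*t)/2 + 7*sin(2*t)/4 - 3*cos(2*t)/8 + C

Use integration by parts with u = t**4 + 3*t**3 - 2*t**2 + 3*t + 1, dv = cos(2*t) dt, so v = sin(2*t)/2.
Apply parts 4 times (tabular method): alternate signs, differentiate u down to 0, integrate dv up.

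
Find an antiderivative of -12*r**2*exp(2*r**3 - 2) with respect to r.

Let u = 2*r**3 - 2, so du = (6*r**2) dr.
Rewriting, the integral becomes -2·∫ e^u du = -2·e^u.
Substituting back, u = 2*r**3 - 2.

-2*exp(2*r**3 - 2) + C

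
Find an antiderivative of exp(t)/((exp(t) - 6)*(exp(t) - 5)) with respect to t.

log(exp(t) - 6) - log(exp(t) - 5) + C

Let u = e^t, du = e^t dt.
The integral becomes ∫ du/((u-5)(u-6)); decompose into partial fractions.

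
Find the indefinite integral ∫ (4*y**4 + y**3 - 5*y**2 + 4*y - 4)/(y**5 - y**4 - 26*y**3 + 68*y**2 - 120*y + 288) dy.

51*log(y - 4)/10 - 314*log(y - 3)/117 + 119*log(y + 6)/90 + 17*log(y**2 + 4)/130 + 19*atan(y/2)/65 + C

Factor the denominator: (y - 4)*(y - 3)*(y + 6)*(y**2 + 4).
Partial-fraction decomposition: (17*y + 38)/(65*(y**2 + 4)) + 119/(90*(y + 6)) - 314/(117*(y - 3)) + 51/(10*(y - 4)).
Integrate each term; A/(y−a) gives A·log|y−a|; the (By+D)/(y²+p²) term gives a log and an atan.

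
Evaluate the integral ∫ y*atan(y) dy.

y**2*atan(y)/2 - y/2 + atan(y)/2 + C

Use integration by parts with u = arctan(y), dv = y dy.
Then du = 1/(y**2 + 1) dy.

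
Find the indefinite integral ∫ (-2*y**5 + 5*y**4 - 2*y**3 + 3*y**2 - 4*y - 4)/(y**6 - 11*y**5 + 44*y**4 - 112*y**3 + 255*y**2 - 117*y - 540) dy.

-277*log(y - 5)/34 + 868*log(y - 4)/125 - 31*log(y - 3)/36 - log(y + 1)/100 + 2837*log(y**2 + 9)/76500 - 18709*atan(y/3)/38250 + C

Factor the denominator: (y - 5)*(y - 4)*(y - 3)*(y + 1)*(y**2 + 9).
Partial-fraction decomposition: (2837*y - 56127)/(38250*(y**2 + 9)) - 1/(100*(y + 1)) - 31/(36*(y - 3)) + 868/(125*(y - 4)) - 277/(34*(y - 5)).
Integrate each term; A/(y−a) gives A·log|y−a|; the (By+D)/(y²+p²) term gives a log and an atan.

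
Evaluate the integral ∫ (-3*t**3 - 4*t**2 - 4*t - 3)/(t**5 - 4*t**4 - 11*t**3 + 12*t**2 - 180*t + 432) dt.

Factor the denominator: (t - 6)*(t - 2)*(t + 4)*(t**2 + 9).
Partial-fraction decomposition: (321*t - 359)/(1625*(t**2 + 9)) + 47/(500*(t + 4)) + 17/(104*(t - 2)) - 91/(200*(t - 6)).
Integrate each term; A/(t−a) gives A·log|t−a|; the (Bt+D)/(t²+p²) term gives a log and an atan.

-91*log(t - 6)/200 + 17*log(t - 2)/104 + 47*log(t + 4)/500 + 321*log(t**2 + 9)/3250 - 359*atan(t/3)/4875 + C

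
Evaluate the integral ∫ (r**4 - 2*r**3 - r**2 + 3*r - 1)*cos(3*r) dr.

Use integration by parts with u = r**4 - 2*r**3 - r**2 + 3*r - 1, dv = cos(3*r) dr, so v = sin(3*r)/3.
Apply parts 4 times (tabular method): alternate signs, differentiate u down to 0, integrate dv up.

r**4*sin(3*r)/3 - 2*r**3*sin(3*r)/3 + 4*r**3*cos(3*r)/9 - 7*r**2*sin(3*r)/9 - 2*r**2*cos(3*r)/3 + 13*r*sin(3*r)/9 - 14*r*cos(3*r)/27 - 13*sin(3*r)/81 + 13*cos(3*r)/27 + C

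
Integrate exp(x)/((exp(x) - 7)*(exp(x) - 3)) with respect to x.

log(exp(x) - 7)/4 - log(exp(x) - 3)/4 + C

Let u = e^x, du = e^x dx.
The integral becomes ∫ du/((u-7)(u-3)); decompose into partial fractions.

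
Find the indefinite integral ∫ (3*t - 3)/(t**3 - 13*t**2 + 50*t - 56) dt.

6*log(t - 7)/5 - 3*log(t - 4)/2 + 3*log(t - 2)/10 + C

Factor the denominator: (t - 7)*(t - 4)*(t - 2).
Partial-fraction decomposition: 3/(10*(t - 2)) - 3/(2*(t - 4)) + 6/(5*(t - 7)).
Integrate each term: A/(t−a) contributes A·log|t−a|.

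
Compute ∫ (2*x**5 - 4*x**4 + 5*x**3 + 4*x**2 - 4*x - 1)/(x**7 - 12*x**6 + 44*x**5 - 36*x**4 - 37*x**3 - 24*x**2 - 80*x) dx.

Factor the denominator: x*(x - 5)*(x - 4)**2*(x + 1)*(x**2 + 1).
Partial-fraction decomposition: -(591*x - 373)/(7514*(x**2 + 1)) - 1/(75*(x + 1)) - 650917/(115600*(x - 4)) - 1391/(340*(x - 4)**2) + 2227/(390*(x - 5)) + 1/(80*x).
Integrate each term; A/(x−a) gives A·log|x−a|; the (Bx+D)/(x²+p²) term gives a log and an atan.

log(x)/80 + 2227*log(x - 5)/390 - 650917*log(x - 4)/115600 - log(x + 1)/75 - 591*log(x**2 + 1)/15028 + 373*atan(x)/7514 + 1391/(340*x - 1360) + C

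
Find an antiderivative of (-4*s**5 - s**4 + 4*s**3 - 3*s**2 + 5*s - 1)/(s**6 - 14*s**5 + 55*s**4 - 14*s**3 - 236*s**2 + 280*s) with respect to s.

Factor the denominator: s*(s - 7)*(s - 5)*(s - 2)**2*(s + 2).
Partial-fraction decomposition: -19/(672*(s + 2)) - 3433/(1440*(s - 2)) - 23/(24*(s - 2)**2) + 6338/(315*(s - 5)) - 2279/(105*(s - 7)) - 1/(280*s).
Integrate each term; A/(s−a) gives A·log|s−a|; A/(s−a)² gives −A/(s−a).

-log(s)/280 - 2279*log(s - 7)/105 + 6338*log(s - 5)/315 - 3433*log(s - 2)/1440 - 19*log(s + 2)/672 + 23/(24*s - 48) + C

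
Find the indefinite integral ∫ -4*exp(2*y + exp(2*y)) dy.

Let u = exp(2*y), so du = (2*exp(2*y)) dy.
Rewriting, the integral becomes -2·∫ e^u du = -2·e^u.
Substituting back, u = exp(2*y).

-2*exp(exp(2*y)) + C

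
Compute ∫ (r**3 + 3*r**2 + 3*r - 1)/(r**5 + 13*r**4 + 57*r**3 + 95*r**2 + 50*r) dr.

Factor the denominator: r*(r + 1)*(r + 2)*(r + 5)**2.
Partial-fraction decomposition: 37/(600*(r + 5)) + 11/(10*(r + 5)**2) - 1/(6*(r + 2)) + 1/(8*(r + 1)) - 1/(50*r).
Integrate each term; A/(r−a) gives A·log|r−a|; A/(r−a)² gives −A/(r−a).

-log(r)/50 + log(r + 1)/8 - log(r + 2)/6 + 37*log(r + 5)/600 - 11/(10*r + 50) + C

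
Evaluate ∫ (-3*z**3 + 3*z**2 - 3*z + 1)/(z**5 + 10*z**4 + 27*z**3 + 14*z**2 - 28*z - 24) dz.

Factor the denominator: (z - 1)*(z + 1)*(z + 2)**2*(z + 6).
Partial-fraction decomposition: 155/(112*(z + 6)) - 53/(144*(z + 2)) + 43/(12*(z + 2)**2) - 1/(z + 1) - 1/(63*(z - 1)).
Integrate each term; A/(z−a) gives A·log|z−a|; A/(z−a)² gives −A/(z−a).

-log(z - 1)/63 - log(z + 1) - 53*log(z + 2)/144 + 155*log(z + 6)/112 - 43/(12*z + 24) + C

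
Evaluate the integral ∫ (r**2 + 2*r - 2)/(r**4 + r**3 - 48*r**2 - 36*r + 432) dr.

23*log(r - 6)/180 - 13*log(r - 3)/189 + 3*log(r + 4)/70 - 11*log(r + 6)/108 + C

Factor the denominator: (r - 6)*(r - 3)*(r + 4)*(r + 6).
Partial-fraction decomposition: -11/(108*(r + 6)) + 3/(70*(r + 4)) - 13/(189*(r - 3)) + 23/(180*(r - 6)).
Integrate each term: A/(r−a) contributes A·log|r−a|.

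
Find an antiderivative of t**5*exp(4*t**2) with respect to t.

Let u = t², du = 2t dt; rewrite as (1/2)∫ u^2·exp(4u) du.
Now integrate by parts 2 times.

(8*t**4 - 4*t**2 + 1)*exp(4*t**2)/64 + C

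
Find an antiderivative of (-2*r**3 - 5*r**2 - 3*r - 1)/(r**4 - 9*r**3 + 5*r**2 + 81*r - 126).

Factor the denominator: (r - 7)*(r - 3)*(r - 2)*(r + 3).
Partial-fraction decomposition: -17/(300*(r + 3)) - 43/(25*(r - 2)) + 109/(24*(r - 3)) - 953/(200*(r - 7)).
Integrate each term: A/(r−a) contributes A·log|r−a|.

-953*log(r - 7)/200 + 109*log(r - 3)/24 - 43*log(r - 2)/25 - 17*log(r + 3)/300 + C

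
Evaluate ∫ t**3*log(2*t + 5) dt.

t**4*log(2*t + 5)/4 - t**4/16 + 5*t**3/24 - 25*t**2/32 + 125*t/32 - 625*log(2*t + 5)/64 + C

Use integration by parts with u = log(2*t + 5), dv = t**3 dt.
Then du = 2/(2*t + 5) dt and v = t**4/4.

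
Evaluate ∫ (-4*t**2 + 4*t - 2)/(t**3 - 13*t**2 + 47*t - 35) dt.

Factor the denominator: (t - 7)*(t - 5)*(t - 1).
Partial-fraction decomposition: -1/(12*(t - 1)) + 41/(4*(t - 5)) - 85/(6*(t - 7)).
Integrate each term: A/(t−a) contributes A·log|t−a|.

-85*log(t - 7)/6 + 41*log(t - 5)/4 - log(t - 1)/12 + C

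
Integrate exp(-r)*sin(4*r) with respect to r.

Let I denote the integral. Integrate by parts with u = sin(4*r), dv = exp(-r) dr, so v = -exp(-r): I = -exp(-r)*sin(4*r) + 4·∫ exp(-r)*cos(4*r) dr.
Apply parts again with u = cos(4*r), dv = exp(-r) dr: ∫ exp(-r)*cos(4*r) dr = -exp(-r)*cos(4*r) − 4·I. Substituting back brings back I: I = -exp(-r)*sin(4*r) - 4*exp(-r)*cos(4*r) − 16·I.
Solving for I: (1 + 16)·I equals the remaining terms, so I = (1/17)·(-exp(-r)*sin(4*r) - 4*exp(-r)*cos(4*r)).

-exp(-r)*sin(4*r)/17 - 4*exp(-r)*cos(4*r)/17 + C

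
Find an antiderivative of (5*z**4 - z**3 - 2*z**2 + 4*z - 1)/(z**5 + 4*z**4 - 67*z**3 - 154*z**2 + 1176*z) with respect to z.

Factor the denominator: z*(z - 6)*(z - 4)*(z + 7)**2.
Partial-fraction decomposition: 289204/(91091*(z + 7)) - 1111/(91*(z + 7)**2) - 109/(88*(z - 4)) + 6215/(2028*(z - 6)) - 1/(1176*z).
Integrate each term; A/(z−a) gives A·log|z−a|; A/(z−a)² gives −A/(z−a).

-log(z)/1176 + 6215*log(z - 6)/2028 - 109*log(z - 4)/88 + 289204*log(z + 7)/91091 + 1111/(91*z + 637) + C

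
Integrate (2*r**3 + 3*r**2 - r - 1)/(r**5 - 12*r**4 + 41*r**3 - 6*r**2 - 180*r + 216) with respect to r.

533*log(r - 6)/288 - 64*log(r - 3)/225 - 25*log(r - 2)/16 - 3*log(r + 2)/800 + 77/(15*r - 45) + C

Factor the denominator: (r - 6)*(r - 3)**2*(r - 2)*(r + 2).
Partial-fraction decomposition: -3/(800*(r + 2)) - 25/(16*(r - 2)) - 64/(225*(r - 3)) - 77/(15*(r - 3)**2) + 533/(288*(r - 6)).
Integrate each term; A/(r−a) gives A·log|r−a|; A/(r−a)² gives −A/(r−a).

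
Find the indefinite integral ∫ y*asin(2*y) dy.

Use integration by parts with u = arcsin(2*y), dv = y dy.
Then du = 2/sqrt(-4*y**2 + 1) dy.

y**2*asin(2*y)/2 + y*sqrt(-4*y**2 + 1)/8 - asin(2*y)/16 + C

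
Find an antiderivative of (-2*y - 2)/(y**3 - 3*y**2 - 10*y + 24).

-5*log(y - 4)/7 + 3*log(y - 2)/5 + 4*log(y + 3)/35 + C

Factor the denominator: (y - 4)*(y - 2)*(y + 3).
Partial-fraction decomposition: 4/(35*(y + 3)) + 3/(5*(y - 2)) - 5/(7*(y - 4)).
Integrate each term: A/(y−a) contributes A·log|y−a|.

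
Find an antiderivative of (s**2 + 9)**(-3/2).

s/(9*sqrt(s**2 + 9)) + C

Substitute s = 3·tan(θ), so ds = 3·sec(θ)^2 dθ and the radical becomes sqrt(s**2 + 9) = 3·sec(θ) by the Pythagorean identity.
Integrate the resulting trig expression in θ, then back-substitute tan(θ) = s/3, sec(θ) = sqrt(s**2 + 9)/3 (absorbing any constant into C).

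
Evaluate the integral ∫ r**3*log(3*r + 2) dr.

Use integration by parts with u = log(3*r + 2), dv = r**3 dr.
Then du = 3/(3*r + 2) dr and v = r**4/4.

r**4*log(3*r + 2)/4 - r**4/16 + r**3/18 - r**2/18 + 2*r/27 - 4*log(3*r + 2)/81 + C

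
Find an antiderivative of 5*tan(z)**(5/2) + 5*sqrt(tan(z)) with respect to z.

10*tan(z)**(3/2)/3 + C

Let u = tan(z), so du = (tan(z)**2 + 1) dz.
Rewriting, the integral becomes 5·∫ √u du = 5·(2/3)u^(3/2).
Substituting back, u = tan(z).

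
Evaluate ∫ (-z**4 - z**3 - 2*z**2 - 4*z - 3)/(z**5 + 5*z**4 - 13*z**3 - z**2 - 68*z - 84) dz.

-141*log(z - 3)/520 + log(z + 1)/120 - 2131*log(z + 7)/3180 - 231*log(z**2 + 4)/6890 + 451*atan(z/2)/6890 + C

Factor the denominator: (z - 3)*(z + 1)*(z + 7)*(z**2 + 4).
Partial-fraction decomposition: -11*(21*z - 41)/(3445*(z**2 + 4)) - 2131/(3180*(z + 7)) + 1/(120*(z + 1)) - 141/(520*(z - 3)).
Integrate each term; A/(z−a) gives A·log|z−a|; the (Bz+D)/(z²+p²) term gives a log and an atan.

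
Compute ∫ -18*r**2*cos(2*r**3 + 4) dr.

Let u = 2*r**3 + 4, so du = (6*r**2) dr.
Rewriting, the integral becomes -3·∫ cos(u) du = -3·sin(u).
Substituting back, u = 2*r**3 + 4.

-3*sin(2*r**3 + 4) + C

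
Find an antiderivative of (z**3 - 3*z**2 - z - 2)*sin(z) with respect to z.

Use integration by parts with u = z**3 - 3*z**2 - z - 2, dv = sin(z) dz, so v = -cos(z).
Apply parts 3 times (tabular method): alternate signs, differentiate u down to 0, integrate dv up.

-z**3*cos(z) + 3*z**2*sin(z) + 3*z**2*cos(z) - 6*z*sin(z) + 7*z*cos(z) - 7*sin(z) - 4*cos(z) + C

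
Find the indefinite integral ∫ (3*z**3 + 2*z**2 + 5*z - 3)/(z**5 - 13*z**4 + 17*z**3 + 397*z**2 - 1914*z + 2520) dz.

1159*log(z - 7)/312 - 447*log(z - 5)/44 + 241*log(z - 4)/30 - 37*log(z - 3)/24 - 203*log(z + 6)/4290 + C

Factor the denominator: (z - 7)*(z - 5)*(z - 4)*(z - 3)*(z + 6).
Partial-fraction decomposition: -203/(4290*(z + 6)) - 37/(24*(z - 3)) + 241/(30*(z - 4)) - 447/(44*(z - 5)) + 1159/(312*(z - 7)).
Integrate each term: A/(z−a) contributes A·log|z−a|.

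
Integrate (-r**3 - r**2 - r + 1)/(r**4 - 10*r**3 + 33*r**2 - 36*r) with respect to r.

-log(r)/36 - 83*log(r - 4)/4 + 178*log(r - 3)/9 - 38/(3*r - 9) + C

Factor the denominator: r*(r - 4)*(r - 3)**2.
Partial-fraction decomposition: 178/(9*(r - 3)) + 38/(3*(r - 3)**2) - 83/(4*(r - 4)) - 1/(36*r).
Integrate each term; A/(r−a) gives A·log|r−a|; A/(r−a)² gives −A/(r−a).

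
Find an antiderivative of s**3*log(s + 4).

Use integration by parts with u = log(s + 4), dv = s**3 ds.
Then du = 1/(s + 4) ds and v = s**4/4.

s**4*log(s + 4)/4 - s**4/16 + s**3/3 - 2*s**2 + 16*s - 64*log(s + 4) + C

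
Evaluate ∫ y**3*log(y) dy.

Use integration by parts with u = log(y), dv = y**3 dy.
Then du = 1/y dy and v = y**4/4.

y**4*log(y)/4 - y**4/16 + C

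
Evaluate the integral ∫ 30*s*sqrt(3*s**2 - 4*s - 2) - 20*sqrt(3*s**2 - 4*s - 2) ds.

10*(3*s**2 - 4*s - 2)**(3/2)/3 + C

Let u = 3*s**2 - 4*s - 2, so du = (6*s - 4) ds.
Rewriting, the integral becomes 5·∫ √u du = 5·(2/3)u^(3/2).
Substituting back, u = 3*s**2 - 4*s - 2.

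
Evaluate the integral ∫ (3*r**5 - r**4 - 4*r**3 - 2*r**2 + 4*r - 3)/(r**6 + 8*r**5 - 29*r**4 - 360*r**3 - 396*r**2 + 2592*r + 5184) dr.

7039*log(r - 6)/10800 - 59*log(r - 3)/882 - 245*log(r + 3)/54 - 28071*log(r + 4)/2450 + 2651*log(r + 6)/144 - 3123/(140*r + 560) + C

Factor the denominator: (r - 6)*(r - 3)*(r + 3)*(r + 4)**2*(r + 6).
Partial-fraction decomposition: 2651/(144*(r + 6)) - 28071/(2450*(r + 4)) + 3123/(140*(r + 4)**2) - 245/(54*(r + 3)) - 59/(882*(r - 3)) + 7039/(10800*(r - 6)).
Integrate each term; A/(r−a) gives A·log|r−a|; A/(r−a)² gives −A/(r−a).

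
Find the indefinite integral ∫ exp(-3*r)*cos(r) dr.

exp(-3*r)*sin(r)/10 - 3*exp(-3*r)*cos(r)/10 + C

Let I denote the integral. Integrate by parts with u = cos(r), dv = exp(-3*r) dr, so v = -exp(-3*r)/3: I = -exp(-3*r)*cos(r)/3 − (1/3)·∫ exp(-3*r)*sin(r) dr.
Apply parts again with u = sin(r), dv = exp(-3*r) dr: ∫ exp(-3*r)*sin(r) dr = -exp(-3*r)*sin(r)/3 + (1/3)·I. Substituting back brings back I: I = exp(-3*r)*sin(r)/9 - exp(-3*r)*cos(r)/3 − (1/9)·I.
Solving for I: (1 + 1/9)·I equals the remaining terms, so I = (9/10)·(exp(-3*r)*sin(r)/9 - exp(-3*r)*cos(r)/3).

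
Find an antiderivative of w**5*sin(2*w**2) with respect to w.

Let u = w², du = 2w dw; rewrite as (1/2)∫ u^2·sin(2u) du.
Now integrate by parts 2 times.

-w**4*cos(2*w**2)/4 + w**2*sin(2*w**2)/4 + cos(2*w**2)/8 + C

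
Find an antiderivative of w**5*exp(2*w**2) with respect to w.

(2*w**4 - 2*w**2 + 1)*exp(2*w**2)/8 + C

Let u = w², du = 2w dw; rewrite as (1/2)∫ u^2·exp(2u) du.
Now integrate by parts 2 times.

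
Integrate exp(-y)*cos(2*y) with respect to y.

Let I denote the integral. Integrate by parts with u = cos(2*y), dv = exp(-y) dy, so v = -exp(-y): I = -exp(-y)*cos(2*y) − 2·∫ exp(-y)*sin(2*y) dy.
Apply parts again with u = sin(2*y), dv = exp(-y) dy: ∫ exp(-y)*sin(2*y) dy = -exp(-y)*sin(2*y) + 2·I. Substituting back brings back I: I = 2*exp(-y)*sin(2*y) - exp(-y)*cos(2*y) − 4·I.
Solving for I: (1 + 4)·I equals the remaining terms, so I = (1/5)·(2*exp(-y)*sin(2*y) - exp(-y)*cos(2*y)).

2*exp(-y)*sin(2*y)/5 - exp(-y)*cos(2*y)/5 + C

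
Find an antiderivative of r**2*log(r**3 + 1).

r**3*log(r**3 + 1)/3 - r**3/3 + log(r**3 + 1)/3 + C

Let u = r**3 + 1, so du = (3*r**2) dr.
The integral becomes (1/3)·∫ log(u) du; integrate by parts with u′=log(u), dv′=du.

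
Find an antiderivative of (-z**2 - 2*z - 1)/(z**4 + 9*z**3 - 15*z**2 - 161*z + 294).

Factor the denominator: (z - 3)*(z - 2)*(z + 7)**2.
Partial-fraction decomposition: 11/(225*(z + 7)) - 2/(5*(z + 7)**2) + 1/(9*(z - 2)) - 4/(25*(z - 3)).
Integrate each term; A/(z−a) gives A·log|z−a|; A/(z−a)² gives −A/(z−a).

-4*log(z - 3)/25 + log(z - 2)/9 + 11*log(z + 7)/225 + 2/(5*z + 35) + C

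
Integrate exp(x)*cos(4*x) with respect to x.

Let I denote the integral. Integrate by parts with u = cos(4*x), dv = exp(x) dx, so v = exp(x): I = exp(x)*cos(4*x) + 4·∫ exp(x)*sin(4*x) dx.
Apply parts again with u = sin(4*x), dv = exp(x) dx: ∫ exp(x)*sin(4*x) dx = exp(x)*sin(4*x) − 4·I. Substituting back brings back I: I = 4*exp(x)*sin(4*x) + exp(x)*cos(4*x) − 16·I.
Solving for I: (1 + 16)·I equals the remaining terms, so I = (1/17)·(4*exp(x)*sin(4*x) + exp(x)*cos(4*x)).

4*exp(x)*sin(4*x)/17 + exp(x)*cos(4*x)/17 + C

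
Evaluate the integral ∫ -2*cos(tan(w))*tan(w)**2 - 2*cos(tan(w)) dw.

Let u = tan(w), so du = (tan(w)**2 + 1) dw.
Rewriting, the integral becomes -2·∫ cos(u) du = -2·sin(u).
Substituting back, u = tan(w).

-2*sin(tan(w)) + C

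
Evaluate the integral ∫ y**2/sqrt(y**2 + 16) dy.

y*sqrt(y**2 + 16)/2 - 8*log(y + sqrt(y**2 + 16)) + C

Substitute y = 4·tan(θ), so dy = 4·sec(θ)^2 dθ and the radical becomes sqrt(y**2 + 16) = 4·sec(θ) by the Pythagorean identity.
Integrate the resulting trig expression in θ, then back-substitute tan(θ) = y/4, sec(θ) = sqrt(y**2 + 16)/4 (absorbing any constant into C).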